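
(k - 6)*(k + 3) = k^2 - 3*k - 18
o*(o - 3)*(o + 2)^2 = o^4 + o^3 - 8*o^2 - 12*o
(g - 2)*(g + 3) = g^2 + g - 6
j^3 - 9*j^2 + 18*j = j*(j - 6)*(j - 3)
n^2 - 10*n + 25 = (n - 5)^2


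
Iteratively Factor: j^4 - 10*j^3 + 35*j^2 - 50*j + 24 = (j - 3)*(j^3 - 7*j^2 + 14*j - 8) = (j - 3)*(j - 1)*(j^2 - 6*j + 8) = (j - 3)*(j - 2)*(j - 1)*(j - 4)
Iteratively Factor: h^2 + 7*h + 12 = (h + 4)*(h + 3)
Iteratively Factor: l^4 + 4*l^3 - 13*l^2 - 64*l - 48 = (l - 4)*(l^3 + 8*l^2 + 19*l + 12) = (l - 4)*(l + 3)*(l^2 + 5*l + 4) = (l - 4)*(l + 3)*(l + 4)*(l + 1)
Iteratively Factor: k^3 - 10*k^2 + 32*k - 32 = (k - 4)*(k^2 - 6*k + 8) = (k - 4)*(k - 2)*(k - 4)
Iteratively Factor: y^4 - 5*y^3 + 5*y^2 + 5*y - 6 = (y + 1)*(y^3 - 6*y^2 + 11*y - 6) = (y - 1)*(y + 1)*(y^2 - 5*y + 6) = (y - 2)*(y - 1)*(y + 1)*(y - 3)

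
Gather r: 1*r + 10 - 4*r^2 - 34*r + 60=-4*r^2 - 33*r + 70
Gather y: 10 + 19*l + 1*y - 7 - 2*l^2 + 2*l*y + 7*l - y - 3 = -2*l^2 + 2*l*y + 26*l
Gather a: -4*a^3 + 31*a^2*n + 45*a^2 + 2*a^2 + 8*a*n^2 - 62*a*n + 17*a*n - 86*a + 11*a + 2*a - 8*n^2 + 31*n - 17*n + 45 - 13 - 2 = -4*a^3 + a^2*(31*n + 47) + a*(8*n^2 - 45*n - 73) - 8*n^2 + 14*n + 30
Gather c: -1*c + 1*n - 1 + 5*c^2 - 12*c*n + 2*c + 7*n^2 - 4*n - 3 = 5*c^2 + c*(1 - 12*n) + 7*n^2 - 3*n - 4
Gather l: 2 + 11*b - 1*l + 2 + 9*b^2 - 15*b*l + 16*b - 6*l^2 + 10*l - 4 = 9*b^2 + 27*b - 6*l^2 + l*(9 - 15*b)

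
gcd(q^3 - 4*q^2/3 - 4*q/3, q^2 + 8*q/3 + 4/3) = q + 2/3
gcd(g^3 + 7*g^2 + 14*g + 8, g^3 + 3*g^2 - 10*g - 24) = g^2 + 6*g + 8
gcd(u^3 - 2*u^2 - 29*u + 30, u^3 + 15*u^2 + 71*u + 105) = u + 5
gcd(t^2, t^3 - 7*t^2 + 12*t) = t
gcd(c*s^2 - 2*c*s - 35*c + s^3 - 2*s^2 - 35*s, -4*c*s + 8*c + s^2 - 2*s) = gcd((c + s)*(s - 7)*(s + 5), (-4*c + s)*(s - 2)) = 1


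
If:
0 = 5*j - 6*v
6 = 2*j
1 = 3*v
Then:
No Solution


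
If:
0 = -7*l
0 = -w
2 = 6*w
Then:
No Solution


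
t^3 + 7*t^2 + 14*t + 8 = (t + 1)*(t + 2)*(t + 4)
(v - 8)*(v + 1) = v^2 - 7*v - 8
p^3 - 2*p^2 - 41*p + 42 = (p - 7)*(p - 1)*(p + 6)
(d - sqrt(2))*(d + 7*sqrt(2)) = d^2 + 6*sqrt(2)*d - 14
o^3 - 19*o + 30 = (o - 3)*(o - 2)*(o + 5)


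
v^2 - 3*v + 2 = (v - 2)*(v - 1)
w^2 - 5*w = w*(w - 5)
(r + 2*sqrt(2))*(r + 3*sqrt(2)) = r^2 + 5*sqrt(2)*r + 12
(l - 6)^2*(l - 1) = l^3 - 13*l^2 + 48*l - 36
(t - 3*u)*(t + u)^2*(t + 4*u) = t^4 + 3*t^3*u - 9*t^2*u^2 - 23*t*u^3 - 12*u^4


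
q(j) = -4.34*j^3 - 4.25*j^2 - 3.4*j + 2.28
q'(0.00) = -3.40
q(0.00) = 2.28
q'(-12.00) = -1776.28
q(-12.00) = 6930.60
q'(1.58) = -49.33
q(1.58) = -30.82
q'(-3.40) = -125.01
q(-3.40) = 135.29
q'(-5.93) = -410.84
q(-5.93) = 778.00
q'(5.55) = -451.62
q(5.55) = -889.44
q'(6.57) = -621.25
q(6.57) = -1434.30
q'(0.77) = -17.66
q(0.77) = -4.84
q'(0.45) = -9.86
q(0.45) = -0.51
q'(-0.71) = -3.93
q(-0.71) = 4.10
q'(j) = -13.02*j^2 - 8.5*j - 3.4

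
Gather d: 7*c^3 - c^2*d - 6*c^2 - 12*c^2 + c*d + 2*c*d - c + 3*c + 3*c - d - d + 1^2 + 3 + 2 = 7*c^3 - 18*c^2 + 5*c + d*(-c^2 + 3*c - 2) + 6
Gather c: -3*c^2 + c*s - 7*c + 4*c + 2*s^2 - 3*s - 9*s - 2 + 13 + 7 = -3*c^2 + c*(s - 3) + 2*s^2 - 12*s + 18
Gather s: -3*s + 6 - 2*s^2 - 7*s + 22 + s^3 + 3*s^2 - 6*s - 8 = s^3 + s^2 - 16*s + 20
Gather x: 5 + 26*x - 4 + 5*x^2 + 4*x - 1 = 5*x^2 + 30*x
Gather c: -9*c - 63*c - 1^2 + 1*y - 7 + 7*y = -72*c + 8*y - 8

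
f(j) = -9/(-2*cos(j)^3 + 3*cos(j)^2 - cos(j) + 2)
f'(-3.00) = -0.26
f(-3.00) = -1.14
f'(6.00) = -0.47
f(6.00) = -4.42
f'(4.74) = -1.94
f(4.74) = -4.56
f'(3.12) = 0.04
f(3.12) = -1.13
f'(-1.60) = -2.57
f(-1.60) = -4.43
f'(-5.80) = 0.38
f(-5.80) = -4.33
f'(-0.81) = 0.43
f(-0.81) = -4.32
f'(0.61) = 0.13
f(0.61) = -4.30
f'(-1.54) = -1.90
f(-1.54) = -4.56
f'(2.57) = 1.32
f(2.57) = -1.46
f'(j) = -9*(-6*sin(j)*cos(j)^2 + 6*sin(j)*cos(j) - sin(j))/(-2*cos(j)^3 + 3*cos(j)^2 - cos(j) + 2)^2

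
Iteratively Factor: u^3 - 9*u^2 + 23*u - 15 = (u - 1)*(u^2 - 8*u + 15) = (u - 5)*(u - 1)*(u - 3)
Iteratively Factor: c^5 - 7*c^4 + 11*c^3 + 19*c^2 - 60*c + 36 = (c - 1)*(c^4 - 6*c^3 + 5*c^2 + 24*c - 36) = (c - 3)*(c - 1)*(c^3 - 3*c^2 - 4*c + 12) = (c - 3)*(c - 1)*(c + 2)*(c^2 - 5*c + 6) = (c - 3)^2*(c - 1)*(c + 2)*(c - 2)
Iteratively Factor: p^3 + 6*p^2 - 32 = (p + 4)*(p^2 + 2*p - 8) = (p + 4)^2*(p - 2)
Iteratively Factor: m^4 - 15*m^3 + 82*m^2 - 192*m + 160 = (m - 4)*(m^3 - 11*m^2 + 38*m - 40) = (m - 4)*(m - 2)*(m^2 - 9*m + 20) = (m - 5)*(m - 4)*(m - 2)*(m - 4)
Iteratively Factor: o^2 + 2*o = (o + 2)*(o)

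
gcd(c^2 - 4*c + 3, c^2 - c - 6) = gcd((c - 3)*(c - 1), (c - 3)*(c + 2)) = c - 3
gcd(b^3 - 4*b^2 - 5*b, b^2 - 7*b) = b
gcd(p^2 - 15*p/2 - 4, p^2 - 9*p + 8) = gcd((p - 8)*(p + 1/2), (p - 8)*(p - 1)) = p - 8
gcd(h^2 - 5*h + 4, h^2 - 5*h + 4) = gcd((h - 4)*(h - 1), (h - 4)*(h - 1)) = h^2 - 5*h + 4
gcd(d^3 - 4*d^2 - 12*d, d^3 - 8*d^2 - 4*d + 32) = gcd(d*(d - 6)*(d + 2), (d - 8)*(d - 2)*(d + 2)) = d + 2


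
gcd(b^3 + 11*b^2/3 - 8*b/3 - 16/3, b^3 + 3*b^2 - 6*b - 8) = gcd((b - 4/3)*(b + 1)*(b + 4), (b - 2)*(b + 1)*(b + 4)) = b^2 + 5*b + 4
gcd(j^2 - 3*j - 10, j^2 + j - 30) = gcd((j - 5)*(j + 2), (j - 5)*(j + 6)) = j - 5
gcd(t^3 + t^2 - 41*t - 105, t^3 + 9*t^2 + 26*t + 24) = t + 3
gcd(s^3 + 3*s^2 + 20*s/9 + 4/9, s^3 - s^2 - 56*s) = 1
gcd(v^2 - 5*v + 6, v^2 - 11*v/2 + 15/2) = v - 3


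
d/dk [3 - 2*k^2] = -4*k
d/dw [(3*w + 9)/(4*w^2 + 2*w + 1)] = 3*(4*w^2 + 2*w - 2*(w + 3)*(4*w + 1) + 1)/(4*w^2 + 2*w + 1)^2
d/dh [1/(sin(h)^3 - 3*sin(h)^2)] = 3*(2 - sin(h))*cos(h)/((sin(h) - 3)^2*sin(h)^3)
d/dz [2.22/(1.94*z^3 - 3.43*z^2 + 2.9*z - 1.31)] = (-12.9204*z^2 + 15.2292*z - 6.438)/(1.94*z^3 - 3.43*z^2 + 2.9*z - 1.31)^2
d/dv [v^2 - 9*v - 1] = 2*v - 9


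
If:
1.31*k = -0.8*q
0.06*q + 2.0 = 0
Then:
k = 20.36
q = -33.33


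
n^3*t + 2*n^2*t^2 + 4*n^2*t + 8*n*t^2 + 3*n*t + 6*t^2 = (n + 3)*(n + 2*t)*(n*t + t)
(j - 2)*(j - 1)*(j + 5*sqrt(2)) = j^3 - 3*j^2 + 5*sqrt(2)*j^2 - 15*sqrt(2)*j + 2*j + 10*sqrt(2)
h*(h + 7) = h^2 + 7*h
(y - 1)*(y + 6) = y^2 + 5*y - 6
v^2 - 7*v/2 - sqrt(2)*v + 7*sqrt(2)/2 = (v - 7/2)*(v - sqrt(2))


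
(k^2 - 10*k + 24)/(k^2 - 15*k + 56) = (k^2 - 10*k + 24)/(k^2 - 15*k + 56)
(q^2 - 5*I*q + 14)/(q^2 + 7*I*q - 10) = (q - 7*I)/(q + 5*I)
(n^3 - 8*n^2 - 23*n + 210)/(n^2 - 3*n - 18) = (n^2 - 2*n - 35)/(n + 3)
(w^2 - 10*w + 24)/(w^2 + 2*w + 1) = (w^2 - 10*w + 24)/(w^2 + 2*w + 1)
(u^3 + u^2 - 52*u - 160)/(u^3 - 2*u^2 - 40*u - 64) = (u + 5)/(u + 2)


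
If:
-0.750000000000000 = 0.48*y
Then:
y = -1.56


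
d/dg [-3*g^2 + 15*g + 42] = 15 - 6*g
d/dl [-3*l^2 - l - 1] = -6*l - 1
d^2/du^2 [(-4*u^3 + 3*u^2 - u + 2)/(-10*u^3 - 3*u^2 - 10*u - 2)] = 10*(-84*u^6 - 180*u^5 - 138*u^4 + 63*u^3 - 96*u^2 - 6*u - 44)/(1000*u^9 + 900*u^8 + 3270*u^7 + 2427*u^6 + 3630*u^5 + 2154*u^4 + 1480*u^3 + 636*u^2 + 120*u + 8)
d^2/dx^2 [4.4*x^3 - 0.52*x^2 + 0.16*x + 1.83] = 26.4*x - 1.04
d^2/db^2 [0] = 0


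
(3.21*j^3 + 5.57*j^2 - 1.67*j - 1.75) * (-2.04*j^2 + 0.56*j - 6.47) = -6.5484*j^5 - 9.5652*j^4 - 14.2427*j^3 - 33.4031*j^2 + 9.8249*j + 11.3225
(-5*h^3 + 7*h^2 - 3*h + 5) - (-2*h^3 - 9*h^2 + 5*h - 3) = -3*h^3 + 16*h^2 - 8*h + 8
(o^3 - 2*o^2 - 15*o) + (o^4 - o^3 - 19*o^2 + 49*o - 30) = o^4 - 21*o^2 + 34*o - 30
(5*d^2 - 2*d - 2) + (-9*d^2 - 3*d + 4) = -4*d^2 - 5*d + 2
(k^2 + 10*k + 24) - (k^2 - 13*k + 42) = 23*k - 18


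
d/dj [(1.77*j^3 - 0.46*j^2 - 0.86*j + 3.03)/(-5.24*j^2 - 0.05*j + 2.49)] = (-9.2748*j^4 - 0.177*j^3 + 8.7385*j^2 + 29.4636*j - 1.9899)/(27.4576*j^4 + 0.524*j^3 - 26.0927*j^2 - 0.249*j + 6.2001)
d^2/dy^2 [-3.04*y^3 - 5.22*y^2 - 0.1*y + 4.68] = -18.24*y - 10.44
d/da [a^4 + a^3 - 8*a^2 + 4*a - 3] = 4*a^3 + 3*a^2 - 16*a + 4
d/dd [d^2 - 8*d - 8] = 2*d - 8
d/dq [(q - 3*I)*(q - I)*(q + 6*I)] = 3*q^2 + 4*I*q + 21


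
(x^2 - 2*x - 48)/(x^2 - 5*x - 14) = (-x^2 + 2*x + 48)/(-x^2 + 5*x + 14)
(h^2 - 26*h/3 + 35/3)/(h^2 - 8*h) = (3*h^2 - 26*h + 35)/(3*h*(h - 8))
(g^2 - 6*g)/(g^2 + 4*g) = (g - 6)/(g + 4)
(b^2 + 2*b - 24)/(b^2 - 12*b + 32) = (b + 6)/(b - 8)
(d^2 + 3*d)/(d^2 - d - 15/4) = 4*d*(d + 3)/(4*d^2 - 4*d - 15)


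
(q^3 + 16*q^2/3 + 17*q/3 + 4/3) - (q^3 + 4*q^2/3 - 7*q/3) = 4*q^2 + 8*q + 4/3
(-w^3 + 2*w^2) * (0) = 0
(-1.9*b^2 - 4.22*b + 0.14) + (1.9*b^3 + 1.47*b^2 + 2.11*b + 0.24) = 1.9*b^3 - 0.43*b^2 - 2.11*b + 0.38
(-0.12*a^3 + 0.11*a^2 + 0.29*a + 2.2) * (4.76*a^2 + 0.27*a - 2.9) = -0.5712*a^5 + 0.4912*a^4 + 1.7581*a^3 + 10.2313*a^2 - 0.247*a - 6.38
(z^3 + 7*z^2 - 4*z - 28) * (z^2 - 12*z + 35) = z^5 - 5*z^4 - 53*z^3 + 265*z^2 + 196*z - 980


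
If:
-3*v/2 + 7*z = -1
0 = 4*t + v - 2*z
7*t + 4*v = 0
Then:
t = -2/21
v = 1/6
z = -3/28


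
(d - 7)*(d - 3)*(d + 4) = d^3 - 6*d^2 - 19*d + 84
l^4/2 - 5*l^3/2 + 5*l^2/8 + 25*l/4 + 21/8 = (l/2 + 1/2)*(l - 7/2)*(l - 3)*(l + 1/2)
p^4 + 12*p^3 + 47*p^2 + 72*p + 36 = (p + 1)*(p + 2)*(p + 3)*(p + 6)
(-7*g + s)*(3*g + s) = -21*g^2 - 4*g*s + s^2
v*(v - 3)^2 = v^3 - 6*v^2 + 9*v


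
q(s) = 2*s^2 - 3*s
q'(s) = 4*s - 3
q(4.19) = 22.54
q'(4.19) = 13.76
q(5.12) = 37.07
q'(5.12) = 17.48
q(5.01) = 35.17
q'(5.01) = 17.04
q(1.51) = 0.03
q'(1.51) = 3.04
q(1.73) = 0.80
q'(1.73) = 3.92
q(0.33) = -0.77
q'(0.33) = -1.68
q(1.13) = -0.84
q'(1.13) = 1.52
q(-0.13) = 0.42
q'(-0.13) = -3.52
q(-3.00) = 27.00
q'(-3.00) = -15.00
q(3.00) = 9.00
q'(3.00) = 9.00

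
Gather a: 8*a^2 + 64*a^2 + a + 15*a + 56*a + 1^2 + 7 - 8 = 72*a^2 + 72*a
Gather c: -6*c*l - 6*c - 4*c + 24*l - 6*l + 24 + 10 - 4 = c*(-6*l - 10) + 18*l + 30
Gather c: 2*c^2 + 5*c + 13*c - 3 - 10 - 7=2*c^2 + 18*c - 20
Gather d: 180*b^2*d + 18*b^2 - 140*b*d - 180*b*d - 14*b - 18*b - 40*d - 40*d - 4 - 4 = 18*b^2 - 32*b + d*(180*b^2 - 320*b - 80) - 8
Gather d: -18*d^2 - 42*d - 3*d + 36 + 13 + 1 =-18*d^2 - 45*d + 50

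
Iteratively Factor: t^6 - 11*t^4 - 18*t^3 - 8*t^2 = (t + 1)*(t^5 - t^4 - 10*t^3 - 8*t^2) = (t - 4)*(t + 1)*(t^4 + 3*t^3 + 2*t^2) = (t - 4)*(t + 1)^2*(t^3 + 2*t^2) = (t - 4)*(t + 1)^2*(t + 2)*(t^2) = t*(t - 4)*(t + 1)^2*(t + 2)*(t)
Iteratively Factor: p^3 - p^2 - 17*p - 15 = (p - 5)*(p^2 + 4*p + 3) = (p - 5)*(p + 3)*(p + 1)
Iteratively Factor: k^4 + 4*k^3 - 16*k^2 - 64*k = (k)*(k^3 + 4*k^2 - 16*k - 64) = k*(k + 4)*(k^2 - 16) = k*(k - 4)*(k + 4)*(k + 4)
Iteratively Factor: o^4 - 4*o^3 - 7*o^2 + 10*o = (o)*(o^3 - 4*o^2 - 7*o + 10) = o*(o + 2)*(o^2 - 6*o + 5) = o*(o - 1)*(o + 2)*(o - 5)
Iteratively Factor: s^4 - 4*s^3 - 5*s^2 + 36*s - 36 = (s - 3)*(s^3 - s^2 - 8*s + 12) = (s - 3)*(s - 2)*(s^2 + s - 6) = (s - 3)*(s - 2)^2*(s + 3)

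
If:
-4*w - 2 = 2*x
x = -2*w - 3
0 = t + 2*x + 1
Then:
No Solution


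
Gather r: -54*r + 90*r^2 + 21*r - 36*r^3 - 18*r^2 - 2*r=-36*r^3 + 72*r^2 - 35*r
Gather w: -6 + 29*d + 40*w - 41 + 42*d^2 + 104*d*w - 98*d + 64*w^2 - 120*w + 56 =42*d^2 - 69*d + 64*w^2 + w*(104*d - 80) + 9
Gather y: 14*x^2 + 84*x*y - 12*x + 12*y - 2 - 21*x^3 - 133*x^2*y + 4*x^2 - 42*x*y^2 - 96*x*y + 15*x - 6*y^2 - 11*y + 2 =-21*x^3 + 18*x^2 + 3*x + y^2*(-42*x - 6) + y*(-133*x^2 - 12*x + 1)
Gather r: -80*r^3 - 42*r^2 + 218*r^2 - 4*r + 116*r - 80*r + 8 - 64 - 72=-80*r^3 + 176*r^2 + 32*r - 128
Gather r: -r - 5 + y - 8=-r + y - 13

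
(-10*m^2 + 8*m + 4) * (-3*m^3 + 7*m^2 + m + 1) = 30*m^5 - 94*m^4 + 34*m^3 + 26*m^2 + 12*m + 4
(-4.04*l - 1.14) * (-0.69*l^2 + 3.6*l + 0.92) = 2.7876*l^3 - 13.7574*l^2 - 7.8208*l - 1.0488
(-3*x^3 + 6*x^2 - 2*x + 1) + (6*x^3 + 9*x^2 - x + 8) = 3*x^3 + 15*x^2 - 3*x + 9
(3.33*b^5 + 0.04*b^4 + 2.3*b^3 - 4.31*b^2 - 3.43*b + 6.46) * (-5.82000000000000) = -19.3806*b^5 - 0.2328*b^4 - 13.386*b^3 + 25.0842*b^2 + 19.9626*b - 37.5972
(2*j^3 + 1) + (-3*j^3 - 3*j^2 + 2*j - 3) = -j^3 - 3*j^2 + 2*j - 2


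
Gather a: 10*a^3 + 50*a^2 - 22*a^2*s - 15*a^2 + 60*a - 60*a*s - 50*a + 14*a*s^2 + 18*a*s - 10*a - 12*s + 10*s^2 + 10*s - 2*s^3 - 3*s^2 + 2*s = 10*a^3 + a^2*(35 - 22*s) + a*(14*s^2 - 42*s) - 2*s^3 + 7*s^2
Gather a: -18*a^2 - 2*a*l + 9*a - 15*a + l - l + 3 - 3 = -18*a^2 + a*(-2*l - 6)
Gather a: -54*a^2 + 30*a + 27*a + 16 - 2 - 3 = -54*a^2 + 57*a + 11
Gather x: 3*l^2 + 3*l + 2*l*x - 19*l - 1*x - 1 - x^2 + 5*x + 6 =3*l^2 - 16*l - x^2 + x*(2*l + 4) + 5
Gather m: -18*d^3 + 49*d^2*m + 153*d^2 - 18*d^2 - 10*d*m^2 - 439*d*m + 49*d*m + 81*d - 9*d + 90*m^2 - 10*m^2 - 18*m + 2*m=-18*d^3 + 135*d^2 + 72*d + m^2*(80 - 10*d) + m*(49*d^2 - 390*d - 16)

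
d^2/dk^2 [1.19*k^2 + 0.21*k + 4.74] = 2.38000000000000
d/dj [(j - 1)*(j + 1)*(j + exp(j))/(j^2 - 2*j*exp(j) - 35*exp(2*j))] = (2*(j - 1)*(j + 1)*(j + exp(j))*(j*exp(j) - j + 35*exp(2*j) + exp(j)) - (-j^2 + 2*j*exp(j) + 35*exp(2*j))*((j - 1)*(j + 1)*(exp(j) + 1) + (j - 1)*(j + exp(j)) + (j + 1)*(j + exp(j))))/(-j^2 + 2*j*exp(j) + 35*exp(2*j))^2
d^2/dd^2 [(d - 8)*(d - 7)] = 2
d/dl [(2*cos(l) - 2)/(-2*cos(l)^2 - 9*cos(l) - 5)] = 4*(sin(l)^2 + 2*cos(l) + 6)*sin(l)/(9*cos(l) + cos(2*l) + 6)^2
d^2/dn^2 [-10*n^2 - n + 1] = -20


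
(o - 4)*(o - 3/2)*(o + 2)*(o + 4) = o^4 + o^3/2 - 19*o^2 - 8*o + 48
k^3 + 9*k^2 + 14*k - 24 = (k - 1)*(k + 4)*(k + 6)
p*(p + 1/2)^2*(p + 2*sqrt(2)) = p^4 + p^3 + 2*sqrt(2)*p^3 + p^2/4 + 2*sqrt(2)*p^2 + sqrt(2)*p/2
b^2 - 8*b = b*(b - 8)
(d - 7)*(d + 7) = d^2 - 49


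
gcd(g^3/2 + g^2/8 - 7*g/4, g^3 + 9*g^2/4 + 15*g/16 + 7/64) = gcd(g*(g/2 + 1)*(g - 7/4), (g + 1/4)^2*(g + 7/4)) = 1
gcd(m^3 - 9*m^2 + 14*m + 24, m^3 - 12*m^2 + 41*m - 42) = 1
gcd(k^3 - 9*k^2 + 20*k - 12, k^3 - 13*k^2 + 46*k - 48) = k - 2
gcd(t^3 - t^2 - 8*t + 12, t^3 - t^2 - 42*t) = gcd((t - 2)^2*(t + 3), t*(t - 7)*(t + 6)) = 1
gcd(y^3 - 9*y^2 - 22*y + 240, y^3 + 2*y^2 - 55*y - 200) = y^2 - 3*y - 40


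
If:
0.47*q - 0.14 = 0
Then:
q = 0.30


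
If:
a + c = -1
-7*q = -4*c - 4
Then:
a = -7*q/4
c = 7*q/4 - 1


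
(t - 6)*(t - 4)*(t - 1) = t^3 - 11*t^2 + 34*t - 24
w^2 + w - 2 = (w - 1)*(w + 2)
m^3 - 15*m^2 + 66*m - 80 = (m - 8)*(m - 5)*(m - 2)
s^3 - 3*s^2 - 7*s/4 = s*(s - 7/2)*(s + 1/2)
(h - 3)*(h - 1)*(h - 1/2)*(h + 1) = h^4 - 7*h^3/2 + h^2/2 + 7*h/2 - 3/2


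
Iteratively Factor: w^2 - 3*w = (w - 3)*(w)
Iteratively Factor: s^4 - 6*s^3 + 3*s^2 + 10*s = (s)*(s^3 - 6*s^2 + 3*s + 10) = s*(s + 1)*(s^2 - 7*s + 10) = s*(s - 2)*(s + 1)*(s - 5)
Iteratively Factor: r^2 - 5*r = (r)*(r - 5)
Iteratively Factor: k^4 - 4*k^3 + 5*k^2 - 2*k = (k)*(k^3 - 4*k^2 + 5*k - 2) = k*(k - 1)*(k^2 - 3*k + 2) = k*(k - 1)^2*(k - 2)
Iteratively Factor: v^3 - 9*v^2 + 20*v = (v - 5)*(v^2 - 4*v) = (v - 5)*(v - 4)*(v)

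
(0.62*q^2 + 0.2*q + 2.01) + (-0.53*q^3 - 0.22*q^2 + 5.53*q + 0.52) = -0.53*q^3 + 0.4*q^2 + 5.73*q + 2.53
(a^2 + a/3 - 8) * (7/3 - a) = -a^3 + 2*a^2 + 79*a/9 - 56/3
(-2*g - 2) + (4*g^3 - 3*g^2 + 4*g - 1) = 4*g^3 - 3*g^2 + 2*g - 3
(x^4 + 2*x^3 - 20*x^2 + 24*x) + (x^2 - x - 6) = x^4 + 2*x^3 - 19*x^2 + 23*x - 6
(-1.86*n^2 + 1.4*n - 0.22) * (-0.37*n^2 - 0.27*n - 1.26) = 0.6882*n^4 - 0.0157999999999999*n^3 + 2.047*n^2 - 1.7046*n + 0.2772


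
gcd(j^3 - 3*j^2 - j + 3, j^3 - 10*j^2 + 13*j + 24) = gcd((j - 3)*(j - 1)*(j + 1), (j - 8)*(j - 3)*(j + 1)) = j^2 - 2*j - 3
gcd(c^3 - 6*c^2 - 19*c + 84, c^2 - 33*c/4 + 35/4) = c - 7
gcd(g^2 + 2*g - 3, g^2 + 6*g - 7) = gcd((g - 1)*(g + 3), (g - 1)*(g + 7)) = g - 1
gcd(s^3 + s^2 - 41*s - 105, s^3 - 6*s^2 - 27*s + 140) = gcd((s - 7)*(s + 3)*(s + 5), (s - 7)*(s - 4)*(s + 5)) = s^2 - 2*s - 35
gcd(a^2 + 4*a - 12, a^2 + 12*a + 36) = a + 6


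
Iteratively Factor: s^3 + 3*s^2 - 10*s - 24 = (s + 2)*(s^2 + s - 12) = (s + 2)*(s + 4)*(s - 3)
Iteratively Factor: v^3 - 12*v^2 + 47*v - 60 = (v - 4)*(v^2 - 8*v + 15) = (v - 4)*(v - 3)*(v - 5)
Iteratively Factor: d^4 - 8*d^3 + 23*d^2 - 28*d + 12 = (d - 2)*(d^3 - 6*d^2 + 11*d - 6) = (d - 2)*(d - 1)*(d^2 - 5*d + 6) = (d - 3)*(d - 2)*(d - 1)*(d - 2)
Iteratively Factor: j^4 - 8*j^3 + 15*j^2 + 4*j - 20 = (j + 1)*(j^3 - 9*j^2 + 24*j - 20) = (j - 5)*(j + 1)*(j^2 - 4*j + 4) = (j - 5)*(j - 2)*(j + 1)*(j - 2)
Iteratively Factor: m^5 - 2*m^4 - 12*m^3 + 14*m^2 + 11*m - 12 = (m + 1)*(m^4 - 3*m^3 - 9*m^2 + 23*m - 12) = (m - 1)*(m + 1)*(m^3 - 2*m^2 - 11*m + 12) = (m - 1)^2*(m + 1)*(m^2 - m - 12) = (m - 4)*(m - 1)^2*(m + 1)*(m + 3)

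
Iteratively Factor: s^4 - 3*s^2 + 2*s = (s)*(s^3 - 3*s + 2) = s*(s - 1)*(s^2 + s - 2) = s*(s - 1)^2*(s + 2)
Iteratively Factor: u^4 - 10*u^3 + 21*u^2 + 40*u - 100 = (u - 2)*(u^3 - 8*u^2 + 5*u + 50) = (u - 5)*(u - 2)*(u^2 - 3*u - 10) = (u - 5)^2*(u - 2)*(u + 2)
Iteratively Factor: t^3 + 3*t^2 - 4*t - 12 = (t + 2)*(t^2 + t - 6) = (t + 2)*(t + 3)*(t - 2)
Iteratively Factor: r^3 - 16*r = (r + 4)*(r^2 - 4*r) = r*(r + 4)*(r - 4)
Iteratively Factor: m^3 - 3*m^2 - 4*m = (m - 4)*(m^2 + m) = m*(m - 4)*(m + 1)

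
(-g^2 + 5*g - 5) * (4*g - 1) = -4*g^3 + 21*g^2 - 25*g + 5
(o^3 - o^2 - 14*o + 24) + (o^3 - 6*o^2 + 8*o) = 2*o^3 - 7*o^2 - 6*o + 24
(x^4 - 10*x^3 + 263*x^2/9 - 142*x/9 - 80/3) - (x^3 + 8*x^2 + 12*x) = x^4 - 11*x^3 + 191*x^2/9 - 250*x/9 - 80/3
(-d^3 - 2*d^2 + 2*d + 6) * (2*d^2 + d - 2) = -2*d^5 - 5*d^4 + 4*d^3 + 18*d^2 + 2*d - 12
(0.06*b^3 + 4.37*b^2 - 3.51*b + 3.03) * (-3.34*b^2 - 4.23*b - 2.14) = -0.2004*b^5 - 14.8496*b^4 - 6.8901*b^3 - 4.6247*b^2 - 5.3055*b - 6.4842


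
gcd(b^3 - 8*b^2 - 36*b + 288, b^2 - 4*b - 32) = b - 8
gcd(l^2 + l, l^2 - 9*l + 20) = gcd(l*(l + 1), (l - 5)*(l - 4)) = 1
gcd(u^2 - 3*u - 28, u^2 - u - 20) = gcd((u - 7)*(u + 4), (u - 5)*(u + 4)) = u + 4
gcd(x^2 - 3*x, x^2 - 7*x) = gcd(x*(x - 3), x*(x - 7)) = x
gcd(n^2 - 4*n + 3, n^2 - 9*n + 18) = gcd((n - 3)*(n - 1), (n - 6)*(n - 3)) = n - 3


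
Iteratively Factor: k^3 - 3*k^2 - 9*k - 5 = (k - 5)*(k^2 + 2*k + 1) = (k - 5)*(k + 1)*(k + 1)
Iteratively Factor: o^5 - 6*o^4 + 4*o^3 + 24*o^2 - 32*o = (o - 2)*(o^4 - 4*o^3 - 4*o^2 + 16*o) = (o - 2)^2*(o^3 - 2*o^2 - 8*o) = (o - 2)^2*(o + 2)*(o^2 - 4*o) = (o - 4)*(o - 2)^2*(o + 2)*(o)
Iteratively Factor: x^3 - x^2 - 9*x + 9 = (x - 3)*(x^2 + 2*x - 3) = (x - 3)*(x + 3)*(x - 1)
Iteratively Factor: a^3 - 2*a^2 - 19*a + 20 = (a + 4)*(a^2 - 6*a + 5) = (a - 5)*(a + 4)*(a - 1)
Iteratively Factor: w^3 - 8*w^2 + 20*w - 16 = (w - 4)*(w^2 - 4*w + 4) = (w - 4)*(w - 2)*(w - 2)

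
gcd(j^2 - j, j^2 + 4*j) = j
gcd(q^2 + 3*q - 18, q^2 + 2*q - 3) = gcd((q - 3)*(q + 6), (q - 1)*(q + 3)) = 1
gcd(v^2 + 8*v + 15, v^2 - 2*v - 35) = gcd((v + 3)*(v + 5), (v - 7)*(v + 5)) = v + 5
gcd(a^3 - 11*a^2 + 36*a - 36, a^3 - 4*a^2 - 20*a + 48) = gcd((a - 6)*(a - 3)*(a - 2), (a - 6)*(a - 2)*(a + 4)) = a^2 - 8*a + 12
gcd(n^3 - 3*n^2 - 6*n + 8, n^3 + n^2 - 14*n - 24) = n^2 - 2*n - 8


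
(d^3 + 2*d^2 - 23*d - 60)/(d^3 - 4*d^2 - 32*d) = (d^2 - 2*d - 15)/(d*(d - 8))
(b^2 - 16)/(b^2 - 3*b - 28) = (b - 4)/(b - 7)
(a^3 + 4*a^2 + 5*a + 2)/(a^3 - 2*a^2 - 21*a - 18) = (a^2 + 3*a + 2)/(a^2 - 3*a - 18)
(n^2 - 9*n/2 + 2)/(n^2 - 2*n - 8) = (n - 1/2)/(n + 2)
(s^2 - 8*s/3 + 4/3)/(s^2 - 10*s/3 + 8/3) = (3*s - 2)/(3*s - 4)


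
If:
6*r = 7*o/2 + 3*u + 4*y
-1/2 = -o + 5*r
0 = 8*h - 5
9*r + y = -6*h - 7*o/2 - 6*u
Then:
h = 5/8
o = 10*y - 33/14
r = 2*y - 4/7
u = 45/28 - 9*y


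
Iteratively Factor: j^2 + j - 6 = (j + 3)*(j - 2)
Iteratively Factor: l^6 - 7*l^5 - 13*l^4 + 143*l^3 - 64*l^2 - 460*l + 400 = (l - 2)*(l^5 - 5*l^4 - 23*l^3 + 97*l^2 + 130*l - 200) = (l - 2)*(l + 4)*(l^4 - 9*l^3 + 13*l^2 + 45*l - 50) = (l - 5)*(l - 2)*(l + 4)*(l^3 - 4*l^2 - 7*l + 10) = (l - 5)*(l - 2)*(l + 2)*(l + 4)*(l^2 - 6*l + 5) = (l - 5)^2*(l - 2)*(l + 2)*(l + 4)*(l - 1)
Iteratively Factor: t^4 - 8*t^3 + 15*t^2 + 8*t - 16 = (t - 1)*(t^3 - 7*t^2 + 8*t + 16) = (t - 1)*(t + 1)*(t^2 - 8*t + 16) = (t - 4)*(t - 1)*(t + 1)*(t - 4)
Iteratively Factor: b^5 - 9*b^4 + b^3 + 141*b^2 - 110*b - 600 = (b - 5)*(b^4 - 4*b^3 - 19*b^2 + 46*b + 120) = (b - 5)*(b + 2)*(b^3 - 6*b^2 - 7*b + 60) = (b - 5)*(b - 4)*(b + 2)*(b^2 - 2*b - 15) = (b - 5)^2*(b - 4)*(b + 2)*(b + 3)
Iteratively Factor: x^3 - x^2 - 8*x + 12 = (x - 2)*(x^2 + x - 6) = (x - 2)*(x + 3)*(x - 2)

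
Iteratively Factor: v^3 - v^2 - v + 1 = (v - 1)*(v^2 - 1) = (v - 1)^2*(v + 1)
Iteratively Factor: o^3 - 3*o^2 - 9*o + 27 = (o + 3)*(o^2 - 6*o + 9) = (o - 3)*(o + 3)*(o - 3)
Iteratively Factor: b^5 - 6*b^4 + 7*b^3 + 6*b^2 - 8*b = (b - 1)*(b^4 - 5*b^3 + 2*b^2 + 8*b) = (b - 1)*(b + 1)*(b^3 - 6*b^2 + 8*b) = (b - 2)*(b - 1)*(b + 1)*(b^2 - 4*b) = (b - 4)*(b - 2)*(b - 1)*(b + 1)*(b)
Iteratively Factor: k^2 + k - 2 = (k + 2)*(k - 1)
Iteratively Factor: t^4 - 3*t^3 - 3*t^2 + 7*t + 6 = (t - 3)*(t^3 - 3*t - 2) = (t - 3)*(t + 1)*(t^2 - t - 2) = (t - 3)*(t + 1)^2*(t - 2)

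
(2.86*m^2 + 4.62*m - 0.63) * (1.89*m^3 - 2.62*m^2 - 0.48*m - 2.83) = 5.4054*m^5 + 1.2386*m^4 - 14.6679*m^3 - 8.6608*m^2 - 12.7722*m + 1.7829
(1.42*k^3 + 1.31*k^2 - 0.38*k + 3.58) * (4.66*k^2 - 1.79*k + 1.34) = 6.6172*k^5 + 3.5628*k^4 - 2.2129*k^3 + 19.1184*k^2 - 6.9174*k + 4.7972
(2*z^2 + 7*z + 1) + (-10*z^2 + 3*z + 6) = -8*z^2 + 10*z + 7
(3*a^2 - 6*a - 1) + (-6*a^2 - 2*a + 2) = -3*a^2 - 8*a + 1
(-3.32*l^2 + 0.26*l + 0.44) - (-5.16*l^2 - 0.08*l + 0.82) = 1.84*l^2 + 0.34*l - 0.38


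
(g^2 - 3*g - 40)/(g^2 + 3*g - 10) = (g - 8)/(g - 2)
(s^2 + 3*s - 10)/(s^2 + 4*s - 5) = (s - 2)/(s - 1)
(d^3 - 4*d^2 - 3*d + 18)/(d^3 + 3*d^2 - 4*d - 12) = (d^2 - 6*d + 9)/(d^2 + d - 6)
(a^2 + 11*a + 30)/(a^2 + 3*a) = (a^2 + 11*a + 30)/(a*(a + 3))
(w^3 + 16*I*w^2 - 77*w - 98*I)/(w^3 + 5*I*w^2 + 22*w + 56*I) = (w + 7*I)/(w - 4*I)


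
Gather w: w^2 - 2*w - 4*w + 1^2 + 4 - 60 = w^2 - 6*w - 55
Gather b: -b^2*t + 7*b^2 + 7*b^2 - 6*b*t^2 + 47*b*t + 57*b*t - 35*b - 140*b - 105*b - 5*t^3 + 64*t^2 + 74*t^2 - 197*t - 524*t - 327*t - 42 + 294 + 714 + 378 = b^2*(14 - t) + b*(-6*t^2 + 104*t - 280) - 5*t^3 + 138*t^2 - 1048*t + 1344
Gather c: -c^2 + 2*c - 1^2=-c^2 + 2*c - 1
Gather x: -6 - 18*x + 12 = 6 - 18*x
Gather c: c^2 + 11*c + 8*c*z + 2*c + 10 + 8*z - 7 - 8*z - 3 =c^2 + c*(8*z + 13)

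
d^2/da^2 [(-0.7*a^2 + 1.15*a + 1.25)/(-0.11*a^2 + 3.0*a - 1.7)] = (0.434170000000001*a^3 - 0.876149999999997*a^2 + 3.7653*a - 29.7165)/(0.001331*a^6 - 0.1089*a^5 + 3.03171*a^4 - 30.366*a^3 + 46.8537*a^2 - 26.01*a + 4.913)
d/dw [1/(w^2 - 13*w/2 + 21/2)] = 2*(13 - 4*w)/(2*w^2 - 13*w + 21)^2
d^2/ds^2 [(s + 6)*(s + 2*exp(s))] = 2*s*exp(s) + 16*exp(s) + 2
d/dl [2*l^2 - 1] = 4*l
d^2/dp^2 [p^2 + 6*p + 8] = 2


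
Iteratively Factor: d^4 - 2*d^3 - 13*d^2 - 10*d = (d - 5)*(d^3 + 3*d^2 + 2*d) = (d - 5)*(d + 1)*(d^2 + 2*d) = (d - 5)*(d + 1)*(d + 2)*(d)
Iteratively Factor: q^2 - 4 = (q - 2)*(q + 2)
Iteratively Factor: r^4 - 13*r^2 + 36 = (r + 3)*(r^3 - 3*r^2 - 4*r + 12) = (r - 2)*(r + 3)*(r^2 - r - 6) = (r - 3)*(r - 2)*(r + 3)*(r + 2)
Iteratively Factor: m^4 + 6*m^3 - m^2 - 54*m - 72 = (m - 3)*(m^3 + 9*m^2 + 26*m + 24) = (m - 3)*(m + 2)*(m^2 + 7*m + 12) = (m - 3)*(m + 2)*(m + 3)*(m + 4)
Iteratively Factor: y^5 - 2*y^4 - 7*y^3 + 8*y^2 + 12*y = (y + 2)*(y^4 - 4*y^3 + y^2 + 6*y) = y*(y + 2)*(y^3 - 4*y^2 + y + 6) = y*(y - 3)*(y + 2)*(y^2 - y - 2) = y*(y - 3)*(y + 1)*(y + 2)*(y - 2)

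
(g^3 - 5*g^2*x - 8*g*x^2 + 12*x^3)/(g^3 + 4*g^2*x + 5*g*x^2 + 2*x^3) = (g^2 - 7*g*x + 6*x^2)/(g^2 + 2*g*x + x^2)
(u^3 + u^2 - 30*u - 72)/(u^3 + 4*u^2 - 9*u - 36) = (u - 6)/(u - 3)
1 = 1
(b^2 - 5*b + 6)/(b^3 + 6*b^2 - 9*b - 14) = (b - 3)/(b^2 + 8*b + 7)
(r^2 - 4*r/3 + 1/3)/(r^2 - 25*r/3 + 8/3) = (r - 1)/(r - 8)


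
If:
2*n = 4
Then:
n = 2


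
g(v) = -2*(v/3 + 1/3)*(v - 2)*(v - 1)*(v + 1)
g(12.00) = -12393.33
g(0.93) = -0.19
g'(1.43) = 1.35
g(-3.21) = -71.42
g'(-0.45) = -1.82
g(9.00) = -3733.33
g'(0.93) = 2.64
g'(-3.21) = 95.30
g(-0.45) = -0.72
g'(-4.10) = 200.34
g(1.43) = 0.96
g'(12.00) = -4272.67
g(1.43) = 0.96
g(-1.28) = -0.39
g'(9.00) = -1746.67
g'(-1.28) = 3.08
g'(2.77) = -30.92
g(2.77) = -12.91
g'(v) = -2*(v/3 + 1/3)*(v - 2)*(v - 1) - 2*(v/3 + 1/3)*(v - 2)*(v + 1) - 2*(v/3 + 1/3)*(v - 1)*(v + 1) - 2*(v - 2)*(v - 1)*(v + 1)/3 = -8*v^3/3 + 2*v^2 + 4*v - 2/3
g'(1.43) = 1.35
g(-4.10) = -199.31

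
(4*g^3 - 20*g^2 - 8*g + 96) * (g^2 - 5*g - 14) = 4*g^5 - 40*g^4 + 36*g^3 + 416*g^2 - 368*g - 1344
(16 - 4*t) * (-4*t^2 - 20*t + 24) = 16*t^3 + 16*t^2 - 416*t + 384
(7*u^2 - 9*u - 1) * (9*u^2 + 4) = 63*u^4 - 81*u^3 + 19*u^2 - 36*u - 4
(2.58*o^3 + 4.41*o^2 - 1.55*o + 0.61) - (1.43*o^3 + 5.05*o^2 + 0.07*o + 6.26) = 1.15*o^3 - 0.64*o^2 - 1.62*o - 5.65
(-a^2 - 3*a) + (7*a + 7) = -a^2 + 4*a + 7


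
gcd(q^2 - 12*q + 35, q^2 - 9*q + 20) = q - 5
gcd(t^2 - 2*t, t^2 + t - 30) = 1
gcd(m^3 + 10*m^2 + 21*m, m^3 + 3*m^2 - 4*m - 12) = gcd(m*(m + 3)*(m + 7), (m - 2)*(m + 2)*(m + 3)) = m + 3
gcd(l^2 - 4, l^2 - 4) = l^2 - 4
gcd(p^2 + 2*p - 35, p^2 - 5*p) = p - 5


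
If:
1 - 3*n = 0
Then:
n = 1/3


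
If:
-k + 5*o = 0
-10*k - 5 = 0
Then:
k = -1/2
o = -1/10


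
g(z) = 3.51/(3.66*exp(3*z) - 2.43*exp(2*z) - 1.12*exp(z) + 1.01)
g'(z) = 3.51*(-10.98*exp(3*z) + 4.86*exp(2*z) + 1.12*exp(z))/(3.66*exp(3*z) - 2.43*exp(2*z) - 1.12*exp(z) + 1.01)^2 = (-38.5398*exp(2*z) + 17.0586*exp(z) + 3.9312)*exp(z)/(3.66*exp(3*z) - 2.43*exp(2*z) - 1.12*exp(z) + 1.01)^2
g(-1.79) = 4.54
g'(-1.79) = 1.60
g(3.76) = 0.00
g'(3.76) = -0.00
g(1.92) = 0.00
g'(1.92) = -0.01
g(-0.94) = 8.36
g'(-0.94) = 10.45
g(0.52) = 0.36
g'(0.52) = -1.37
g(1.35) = 0.02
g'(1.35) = -0.07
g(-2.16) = 4.11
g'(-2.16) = 0.85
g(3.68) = 0.00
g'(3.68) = -0.00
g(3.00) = 0.00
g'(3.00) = 0.00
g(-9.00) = 3.48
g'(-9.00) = 0.00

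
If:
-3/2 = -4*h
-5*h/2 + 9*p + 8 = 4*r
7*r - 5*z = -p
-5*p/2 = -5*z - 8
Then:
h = 3/8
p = -1303/912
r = -881/608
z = -21107/9120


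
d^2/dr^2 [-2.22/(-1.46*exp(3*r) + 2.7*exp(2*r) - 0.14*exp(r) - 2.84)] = ((-29.1708*exp(2*r) + 23.976*exp(r) - 0.3108)*(1.46*exp(3*r) - 2.7*exp(2*r) + 0.14*exp(r) + 2.84) + 2.22*(4.38*exp(2*r) - 5.4*exp(r) + 0.14)*(8.76*exp(2*r) - 10.8*exp(r) + 0.28)*exp(r))*exp(r)/(1.46*exp(3*r) - 2.7*exp(2*r) + 0.14*exp(r) + 2.84)^3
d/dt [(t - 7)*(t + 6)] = 2*t - 1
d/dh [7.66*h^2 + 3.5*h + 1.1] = 15.32*h + 3.5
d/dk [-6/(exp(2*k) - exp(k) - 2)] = (12*exp(k) - 6)*exp(k)/(-exp(2*k) + exp(k) + 2)^2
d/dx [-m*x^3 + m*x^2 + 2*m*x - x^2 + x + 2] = -3*m*x^2 + 2*m*x + 2*m - 2*x + 1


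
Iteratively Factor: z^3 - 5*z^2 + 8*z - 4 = (z - 2)*(z^2 - 3*z + 2) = (z - 2)*(z - 1)*(z - 2)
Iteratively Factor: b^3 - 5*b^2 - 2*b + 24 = (b - 4)*(b^2 - b - 6) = (b - 4)*(b + 2)*(b - 3)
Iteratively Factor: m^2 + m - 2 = (m - 1)*(m + 2)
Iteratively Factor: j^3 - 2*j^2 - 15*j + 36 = (j + 4)*(j^2 - 6*j + 9) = (j - 3)*(j + 4)*(j - 3)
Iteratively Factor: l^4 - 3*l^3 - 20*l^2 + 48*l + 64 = (l + 4)*(l^3 - 7*l^2 + 8*l + 16) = (l - 4)*(l + 4)*(l^2 - 3*l - 4) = (l - 4)*(l + 1)*(l + 4)*(l - 4)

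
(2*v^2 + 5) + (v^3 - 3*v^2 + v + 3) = v^3 - v^2 + v + 8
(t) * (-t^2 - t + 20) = -t^3 - t^2 + 20*t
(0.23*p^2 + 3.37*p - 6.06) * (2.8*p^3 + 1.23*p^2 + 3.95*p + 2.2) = 0.644*p^5 + 9.7189*p^4 - 11.9144*p^3 + 6.3637*p^2 - 16.523*p - 13.332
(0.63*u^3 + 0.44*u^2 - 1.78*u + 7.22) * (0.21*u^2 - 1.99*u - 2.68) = 0.1323*u^5 - 1.1613*u^4 - 2.9378*u^3 + 3.8792*u^2 - 9.5974*u - 19.3496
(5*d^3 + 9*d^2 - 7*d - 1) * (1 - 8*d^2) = -40*d^5 - 72*d^4 + 61*d^3 + 17*d^2 - 7*d - 1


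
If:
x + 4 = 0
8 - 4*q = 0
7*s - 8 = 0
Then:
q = 2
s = 8/7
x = -4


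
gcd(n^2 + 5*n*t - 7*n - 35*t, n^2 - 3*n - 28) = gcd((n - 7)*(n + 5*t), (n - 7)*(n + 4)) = n - 7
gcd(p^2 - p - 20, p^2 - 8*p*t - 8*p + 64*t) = 1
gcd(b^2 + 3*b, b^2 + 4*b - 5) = 1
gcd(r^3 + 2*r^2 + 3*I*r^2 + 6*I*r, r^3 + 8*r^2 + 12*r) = r^2 + 2*r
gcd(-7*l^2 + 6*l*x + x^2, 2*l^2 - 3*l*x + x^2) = -l + x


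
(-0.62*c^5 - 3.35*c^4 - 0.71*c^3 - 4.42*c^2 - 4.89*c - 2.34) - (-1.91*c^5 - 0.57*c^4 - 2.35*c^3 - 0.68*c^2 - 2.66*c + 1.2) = 1.29*c^5 - 2.78*c^4 + 1.64*c^3 - 3.74*c^2 - 2.23*c - 3.54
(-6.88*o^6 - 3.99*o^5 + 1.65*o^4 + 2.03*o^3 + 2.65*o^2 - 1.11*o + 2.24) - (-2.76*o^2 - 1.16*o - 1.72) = -6.88*o^6 - 3.99*o^5 + 1.65*o^4 + 2.03*o^3 + 5.41*o^2 + 0.0499999999999998*o + 3.96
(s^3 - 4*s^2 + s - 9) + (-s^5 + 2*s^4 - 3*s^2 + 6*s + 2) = -s^5 + 2*s^4 + s^3 - 7*s^2 + 7*s - 7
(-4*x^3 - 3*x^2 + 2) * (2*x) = -8*x^4 - 6*x^3 + 4*x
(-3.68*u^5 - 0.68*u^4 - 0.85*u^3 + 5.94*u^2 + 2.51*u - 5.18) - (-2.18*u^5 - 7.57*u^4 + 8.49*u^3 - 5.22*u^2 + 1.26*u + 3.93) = -1.5*u^5 + 6.89*u^4 - 9.34*u^3 + 11.16*u^2 + 1.25*u - 9.11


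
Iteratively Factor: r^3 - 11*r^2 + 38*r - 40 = (r - 2)*(r^2 - 9*r + 20) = (r - 4)*(r - 2)*(r - 5)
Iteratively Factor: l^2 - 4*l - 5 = (l + 1)*(l - 5)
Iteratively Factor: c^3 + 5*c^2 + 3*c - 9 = (c + 3)*(c^2 + 2*c - 3) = (c + 3)^2*(c - 1)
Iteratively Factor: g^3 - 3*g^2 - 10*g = (g - 5)*(g^2 + 2*g) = (g - 5)*(g + 2)*(g)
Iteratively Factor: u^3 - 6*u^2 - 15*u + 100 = (u - 5)*(u^2 - u - 20) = (u - 5)^2*(u + 4)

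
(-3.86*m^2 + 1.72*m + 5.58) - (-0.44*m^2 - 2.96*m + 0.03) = -3.42*m^2 + 4.68*m + 5.55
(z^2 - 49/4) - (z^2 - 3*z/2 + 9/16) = 3*z/2 - 205/16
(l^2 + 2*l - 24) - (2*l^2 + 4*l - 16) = -l^2 - 2*l - 8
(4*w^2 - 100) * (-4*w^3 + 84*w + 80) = -16*w^5 + 736*w^3 + 320*w^2 - 8400*w - 8000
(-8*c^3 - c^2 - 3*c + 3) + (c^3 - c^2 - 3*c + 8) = -7*c^3 - 2*c^2 - 6*c + 11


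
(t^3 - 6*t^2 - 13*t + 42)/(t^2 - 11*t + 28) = (t^2 + t - 6)/(t - 4)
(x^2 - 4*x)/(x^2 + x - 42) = x*(x - 4)/(x^2 + x - 42)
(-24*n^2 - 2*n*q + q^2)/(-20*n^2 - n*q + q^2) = (-6*n + q)/(-5*n + q)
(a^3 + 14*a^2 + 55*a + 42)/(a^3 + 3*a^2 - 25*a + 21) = (a^2 + 7*a + 6)/(a^2 - 4*a + 3)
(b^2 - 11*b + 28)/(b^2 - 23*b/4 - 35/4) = 4*(b - 4)/(4*b + 5)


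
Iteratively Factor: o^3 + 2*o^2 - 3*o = (o + 3)*(o^2 - o) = o*(o + 3)*(o - 1)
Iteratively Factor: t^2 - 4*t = (t)*(t - 4)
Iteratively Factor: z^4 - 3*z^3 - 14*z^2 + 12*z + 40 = (z + 2)*(z^3 - 5*z^2 - 4*z + 20) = (z - 2)*(z + 2)*(z^2 - 3*z - 10) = (z - 5)*(z - 2)*(z + 2)*(z + 2)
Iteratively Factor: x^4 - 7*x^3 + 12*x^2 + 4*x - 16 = (x - 2)*(x^3 - 5*x^2 + 2*x + 8) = (x - 2)^2*(x^2 - 3*x - 4) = (x - 2)^2*(x + 1)*(x - 4)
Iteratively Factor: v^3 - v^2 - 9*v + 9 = (v - 3)*(v^2 + 2*v - 3) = (v - 3)*(v - 1)*(v + 3)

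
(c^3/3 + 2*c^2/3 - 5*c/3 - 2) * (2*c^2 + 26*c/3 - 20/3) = 2*c^5/3 + 38*c^4/9 + 2*c^3/9 - 206*c^2/9 - 56*c/9 + 40/3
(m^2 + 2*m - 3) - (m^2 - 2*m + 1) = 4*m - 4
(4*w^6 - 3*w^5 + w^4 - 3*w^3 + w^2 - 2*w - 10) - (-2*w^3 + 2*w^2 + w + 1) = 4*w^6 - 3*w^5 + w^4 - w^3 - w^2 - 3*w - 11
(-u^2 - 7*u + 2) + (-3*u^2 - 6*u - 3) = -4*u^2 - 13*u - 1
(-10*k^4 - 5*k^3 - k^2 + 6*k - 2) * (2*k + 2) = -20*k^5 - 30*k^4 - 12*k^3 + 10*k^2 + 8*k - 4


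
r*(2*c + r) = 2*c*r + r^2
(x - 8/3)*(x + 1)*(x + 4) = x^3 + 7*x^2/3 - 28*x/3 - 32/3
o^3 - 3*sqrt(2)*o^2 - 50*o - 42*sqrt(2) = (o - 7*sqrt(2))*(o + sqrt(2))*(o + 3*sqrt(2))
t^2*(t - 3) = t^3 - 3*t^2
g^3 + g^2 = g^2*(g + 1)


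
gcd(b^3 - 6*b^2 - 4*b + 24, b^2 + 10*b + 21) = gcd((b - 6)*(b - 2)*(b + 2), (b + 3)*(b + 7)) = 1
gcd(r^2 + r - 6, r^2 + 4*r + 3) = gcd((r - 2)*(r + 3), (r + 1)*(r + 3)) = r + 3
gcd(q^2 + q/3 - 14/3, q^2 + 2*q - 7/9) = q + 7/3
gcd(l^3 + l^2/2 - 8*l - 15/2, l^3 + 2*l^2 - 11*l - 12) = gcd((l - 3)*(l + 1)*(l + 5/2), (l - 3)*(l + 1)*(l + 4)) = l^2 - 2*l - 3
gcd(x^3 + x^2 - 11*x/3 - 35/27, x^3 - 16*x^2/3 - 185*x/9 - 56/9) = x^2 + 8*x/3 + 7/9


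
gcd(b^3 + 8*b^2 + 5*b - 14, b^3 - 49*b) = b + 7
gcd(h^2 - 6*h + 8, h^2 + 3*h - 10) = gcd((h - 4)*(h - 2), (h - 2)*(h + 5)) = h - 2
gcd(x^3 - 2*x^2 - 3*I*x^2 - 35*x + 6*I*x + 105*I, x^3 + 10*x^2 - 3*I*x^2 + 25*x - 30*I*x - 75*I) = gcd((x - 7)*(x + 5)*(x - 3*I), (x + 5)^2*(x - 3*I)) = x^2 + x*(5 - 3*I) - 15*I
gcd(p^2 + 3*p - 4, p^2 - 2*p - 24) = p + 4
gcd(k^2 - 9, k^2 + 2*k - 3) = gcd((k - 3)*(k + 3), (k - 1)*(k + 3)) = k + 3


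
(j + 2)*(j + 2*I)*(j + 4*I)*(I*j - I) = I*j^4 - 6*j^3 + I*j^3 - 6*j^2 - 10*I*j^2 + 12*j - 8*I*j + 16*I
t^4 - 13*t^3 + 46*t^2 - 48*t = t*(t - 8)*(t - 3)*(t - 2)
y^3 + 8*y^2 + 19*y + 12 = (y + 1)*(y + 3)*(y + 4)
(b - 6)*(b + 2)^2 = b^3 - 2*b^2 - 20*b - 24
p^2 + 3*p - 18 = (p - 3)*(p + 6)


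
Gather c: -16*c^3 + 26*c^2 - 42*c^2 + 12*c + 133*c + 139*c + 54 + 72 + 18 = -16*c^3 - 16*c^2 + 284*c + 144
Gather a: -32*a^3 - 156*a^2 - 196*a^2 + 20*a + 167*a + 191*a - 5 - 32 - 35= -32*a^3 - 352*a^2 + 378*a - 72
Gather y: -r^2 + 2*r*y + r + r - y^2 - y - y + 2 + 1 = -r^2 + 2*r - y^2 + y*(2*r - 2) + 3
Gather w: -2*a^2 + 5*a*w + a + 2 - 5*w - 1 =-2*a^2 + a + w*(5*a - 5) + 1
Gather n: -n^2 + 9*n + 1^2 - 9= -n^2 + 9*n - 8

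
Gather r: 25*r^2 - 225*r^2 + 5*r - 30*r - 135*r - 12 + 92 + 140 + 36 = -200*r^2 - 160*r + 256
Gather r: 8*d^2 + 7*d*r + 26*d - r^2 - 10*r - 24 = 8*d^2 + 26*d - r^2 + r*(7*d - 10) - 24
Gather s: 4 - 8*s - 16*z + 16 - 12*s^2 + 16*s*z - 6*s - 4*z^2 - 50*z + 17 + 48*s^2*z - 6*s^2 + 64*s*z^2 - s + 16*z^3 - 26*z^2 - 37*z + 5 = s^2*(48*z - 18) + s*(64*z^2 + 16*z - 15) + 16*z^3 - 30*z^2 - 103*z + 42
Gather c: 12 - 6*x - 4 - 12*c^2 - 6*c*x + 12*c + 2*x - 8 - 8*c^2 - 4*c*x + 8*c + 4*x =-20*c^2 + c*(20 - 10*x)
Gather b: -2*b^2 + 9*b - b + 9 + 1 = -2*b^2 + 8*b + 10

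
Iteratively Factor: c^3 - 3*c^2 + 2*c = (c)*(c^2 - 3*c + 2) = c*(c - 2)*(c - 1)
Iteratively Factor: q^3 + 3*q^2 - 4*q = (q + 4)*(q^2 - q) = (q - 1)*(q + 4)*(q)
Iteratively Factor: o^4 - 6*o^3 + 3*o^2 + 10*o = (o - 5)*(o^3 - o^2 - 2*o) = (o - 5)*(o - 2)*(o^2 + o) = (o - 5)*(o - 2)*(o + 1)*(o)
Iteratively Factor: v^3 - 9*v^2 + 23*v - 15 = (v - 1)*(v^2 - 8*v + 15) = (v - 3)*(v - 1)*(v - 5)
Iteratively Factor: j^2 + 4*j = (j)*(j + 4)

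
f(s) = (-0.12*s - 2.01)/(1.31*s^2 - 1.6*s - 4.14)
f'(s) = (1.6 - 2.62*s)*(-0.12*s - 2.01)/(1.31*s^2 - 1.6*s - 4.14)^2 - 0.12/(1.31*s^2 - 1.6*s - 4.14)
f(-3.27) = -0.11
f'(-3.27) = -0.08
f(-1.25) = 19.97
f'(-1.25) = -1044.29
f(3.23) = -0.55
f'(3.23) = 0.84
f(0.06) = 0.48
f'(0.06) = -0.13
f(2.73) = -1.86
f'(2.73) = 8.14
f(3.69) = -0.31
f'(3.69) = 0.31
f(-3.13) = -0.12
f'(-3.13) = -0.09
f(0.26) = 0.46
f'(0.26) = -0.07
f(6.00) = -0.08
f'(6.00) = 0.03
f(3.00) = -0.83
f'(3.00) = 1.78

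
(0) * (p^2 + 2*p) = 0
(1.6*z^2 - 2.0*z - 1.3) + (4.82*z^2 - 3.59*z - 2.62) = 6.42*z^2 - 5.59*z - 3.92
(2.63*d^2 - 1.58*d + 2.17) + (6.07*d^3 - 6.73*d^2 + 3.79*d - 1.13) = 6.07*d^3 - 4.1*d^2 + 2.21*d + 1.04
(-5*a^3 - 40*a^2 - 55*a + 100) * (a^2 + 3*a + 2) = -5*a^5 - 55*a^4 - 185*a^3 - 145*a^2 + 190*a + 200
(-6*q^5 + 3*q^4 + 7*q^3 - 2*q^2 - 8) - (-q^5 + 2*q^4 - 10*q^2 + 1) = -5*q^5 + q^4 + 7*q^3 + 8*q^2 - 9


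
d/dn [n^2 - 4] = 2*n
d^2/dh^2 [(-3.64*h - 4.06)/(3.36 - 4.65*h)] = 289.31742/(4.65*h - 3.36)^3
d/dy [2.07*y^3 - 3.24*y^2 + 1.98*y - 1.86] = 6.21*y^2 - 6.48*y + 1.98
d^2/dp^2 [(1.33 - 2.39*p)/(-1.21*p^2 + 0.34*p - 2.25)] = ((4.8438 - 17.3514*p)*(1.21*p^2 - 0.34*p + 2.25) + (2.39*p - 1.33)*(2.42*p - 0.34)*(4.84*p - 0.68))/(1.21*p^2 - 0.34*p + 2.25)^3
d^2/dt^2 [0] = 0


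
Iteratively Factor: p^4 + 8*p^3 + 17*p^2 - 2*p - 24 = (p + 4)*(p^3 + 4*p^2 + p - 6) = (p - 1)*(p + 4)*(p^2 + 5*p + 6) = (p - 1)*(p + 3)*(p + 4)*(p + 2)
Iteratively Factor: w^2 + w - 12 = (w + 4)*(w - 3)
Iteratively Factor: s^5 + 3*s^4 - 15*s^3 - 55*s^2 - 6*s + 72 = (s - 4)*(s^4 + 7*s^3 + 13*s^2 - 3*s - 18) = (s - 4)*(s + 2)*(s^3 + 5*s^2 + 3*s - 9) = (s - 4)*(s + 2)*(s + 3)*(s^2 + 2*s - 3) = (s - 4)*(s + 2)*(s + 3)^2*(s - 1)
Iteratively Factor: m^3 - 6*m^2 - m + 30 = (m - 5)*(m^2 - m - 6) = (m - 5)*(m - 3)*(m + 2)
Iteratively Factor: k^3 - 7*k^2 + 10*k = (k)*(k^2 - 7*k + 10) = k*(k - 5)*(k - 2)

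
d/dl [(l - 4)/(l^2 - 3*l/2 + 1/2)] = 2*(-2*l^2 + 16*l - 11)/(4*l^4 - 12*l^3 + 13*l^2 - 6*l + 1)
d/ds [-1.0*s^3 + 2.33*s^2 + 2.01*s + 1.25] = -3.0*s^2 + 4.66*s + 2.01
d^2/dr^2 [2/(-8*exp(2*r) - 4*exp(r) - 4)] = (-(4*exp(r) + 1)^2*exp(r) + (8*exp(r) + 1)*(2*exp(2*r) + exp(r) + 1)/2)*exp(r)/(2*exp(2*r) + exp(r) + 1)^3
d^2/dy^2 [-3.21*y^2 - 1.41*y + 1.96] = -6.42000000000000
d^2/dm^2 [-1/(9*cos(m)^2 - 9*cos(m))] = (4*(1 - cos(2*m))^2 + 15*cos(m) + 6*cos(2*m) - 3*cos(3*m) - 18)/(36*(cos(m) - 1)^3*cos(m)^3)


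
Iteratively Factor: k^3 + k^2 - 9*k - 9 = (k + 1)*(k^2 - 9) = (k + 1)*(k + 3)*(k - 3)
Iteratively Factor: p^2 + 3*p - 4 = (p - 1)*(p + 4)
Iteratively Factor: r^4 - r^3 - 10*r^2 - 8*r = (r + 2)*(r^3 - 3*r^2 - 4*r) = (r - 4)*(r + 2)*(r^2 + r) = (r - 4)*(r + 1)*(r + 2)*(r)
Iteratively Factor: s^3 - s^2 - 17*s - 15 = (s + 3)*(s^2 - 4*s - 5) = (s - 5)*(s + 3)*(s + 1)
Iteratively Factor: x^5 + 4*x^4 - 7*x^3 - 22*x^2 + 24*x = (x)*(x^4 + 4*x^3 - 7*x^2 - 22*x + 24) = x*(x - 2)*(x^3 + 6*x^2 + 5*x - 12) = x*(x - 2)*(x + 3)*(x^2 + 3*x - 4) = x*(x - 2)*(x + 3)*(x + 4)*(x - 1)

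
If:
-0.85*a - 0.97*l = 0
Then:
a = -1.14117647058824*l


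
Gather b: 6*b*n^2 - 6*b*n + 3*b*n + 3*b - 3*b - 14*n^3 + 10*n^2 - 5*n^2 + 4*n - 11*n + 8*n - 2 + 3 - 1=b*(6*n^2 - 3*n) - 14*n^3 + 5*n^2 + n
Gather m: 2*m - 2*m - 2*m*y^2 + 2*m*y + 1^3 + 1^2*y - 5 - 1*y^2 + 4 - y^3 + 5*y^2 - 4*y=m*(-2*y^2 + 2*y) - y^3 + 4*y^2 - 3*y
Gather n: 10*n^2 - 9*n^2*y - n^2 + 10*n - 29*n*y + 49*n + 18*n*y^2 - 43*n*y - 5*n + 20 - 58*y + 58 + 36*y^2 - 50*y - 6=n^2*(9 - 9*y) + n*(18*y^2 - 72*y + 54) + 36*y^2 - 108*y + 72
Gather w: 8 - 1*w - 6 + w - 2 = 0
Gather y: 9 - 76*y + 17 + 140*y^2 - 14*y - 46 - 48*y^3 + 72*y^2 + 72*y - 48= -48*y^3 + 212*y^2 - 18*y - 68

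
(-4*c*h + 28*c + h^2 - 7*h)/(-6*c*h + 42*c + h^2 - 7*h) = (4*c - h)/(6*c - h)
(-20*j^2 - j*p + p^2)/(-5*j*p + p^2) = (4*j + p)/p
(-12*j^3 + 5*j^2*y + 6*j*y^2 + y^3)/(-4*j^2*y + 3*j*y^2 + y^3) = (3*j + y)/y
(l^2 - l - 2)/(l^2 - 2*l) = (l + 1)/l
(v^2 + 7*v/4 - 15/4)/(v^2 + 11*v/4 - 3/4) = (4*v - 5)/(4*v - 1)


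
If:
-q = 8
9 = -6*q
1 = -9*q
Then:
No Solution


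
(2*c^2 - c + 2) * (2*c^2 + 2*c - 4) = 4*c^4 + 2*c^3 - 6*c^2 + 8*c - 8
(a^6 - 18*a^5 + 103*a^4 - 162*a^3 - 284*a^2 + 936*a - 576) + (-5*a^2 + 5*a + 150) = a^6 - 18*a^5 + 103*a^4 - 162*a^3 - 289*a^2 + 941*a - 426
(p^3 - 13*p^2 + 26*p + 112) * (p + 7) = p^4 - 6*p^3 - 65*p^2 + 294*p + 784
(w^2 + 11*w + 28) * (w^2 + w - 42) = w^4 + 12*w^3 - 3*w^2 - 434*w - 1176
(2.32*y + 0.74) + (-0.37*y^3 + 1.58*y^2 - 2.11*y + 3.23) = -0.37*y^3 + 1.58*y^2 + 0.21*y + 3.97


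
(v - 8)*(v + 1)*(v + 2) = v^3 - 5*v^2 - 22*v - 16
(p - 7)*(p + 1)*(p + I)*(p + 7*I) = p^4 - 6*p^3 + 8*I*p^3 - 14*p^2 - 48*I*p^2 + 42*p - 56*I*p + 49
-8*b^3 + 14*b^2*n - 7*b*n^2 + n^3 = (-4*b + n)*(-2*b + n)*(-b + n)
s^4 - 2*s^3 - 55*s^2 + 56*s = s*(s - 8)*(s - 1)*(s + 7)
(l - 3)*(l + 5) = l^2 + 2*l - 15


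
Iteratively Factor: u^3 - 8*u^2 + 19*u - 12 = (u - 3)*(u^2 - 5*u + 4) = (u - 4)*(u - 3)*(u - 1)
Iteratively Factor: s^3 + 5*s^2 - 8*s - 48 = (s + 4)*(s^2 + s - 12) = (s + 4)^2*(s - 3)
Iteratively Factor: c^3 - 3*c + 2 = (c - 1)*(c^2 + c - 2) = (c - 1)*(c + 2)*(c - 1)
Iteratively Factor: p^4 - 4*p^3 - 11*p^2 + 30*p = (p + 3)*(p^3 - 7*p^2 + 10*p) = (p - 2)*(p + 3)*(p^2 - 5*p) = p*(p - 2)*(p + 3)*(p - 5)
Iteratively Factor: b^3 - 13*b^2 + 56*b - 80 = (b - 5)*(b^2 - 8*b + 16) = (b - 5)*(b - 4)*(b - 4)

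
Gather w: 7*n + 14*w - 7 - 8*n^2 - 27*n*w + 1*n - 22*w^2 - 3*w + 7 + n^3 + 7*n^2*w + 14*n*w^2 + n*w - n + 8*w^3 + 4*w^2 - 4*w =n^3 - 8*n^2 + 7*n + 8*w^3 + w^2*(14*n - 18) + w*(7*n^2 - 26*n + 7)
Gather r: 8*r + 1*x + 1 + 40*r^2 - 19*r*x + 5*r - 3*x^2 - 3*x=40*r^2 + r*(13 - 19*x) - 3*x^2 - 2*x + 1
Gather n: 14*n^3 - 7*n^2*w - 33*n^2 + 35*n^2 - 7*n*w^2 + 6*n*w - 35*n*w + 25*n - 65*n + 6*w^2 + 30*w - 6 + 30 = 14*n^3 + n^2*(2 - 7*w) + n*(-7*w^2 - 29*w - 40) + 6*w^2 + 30*w + 24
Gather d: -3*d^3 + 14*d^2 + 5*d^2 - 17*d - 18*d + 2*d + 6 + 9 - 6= -3*d^3 + 19*d^2 - 33*d + 9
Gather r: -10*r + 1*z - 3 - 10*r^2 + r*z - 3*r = -10*r^2 + r*(z - 13) + z - 3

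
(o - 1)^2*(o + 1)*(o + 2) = o^4 + o^3 - 3*o^2 - o + 2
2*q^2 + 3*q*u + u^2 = (q + u)*(2*q + u)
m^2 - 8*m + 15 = (m - 5)*(m - 3)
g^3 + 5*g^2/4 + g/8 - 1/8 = (g - 1/4)*(g + 1/2)*(g + 1)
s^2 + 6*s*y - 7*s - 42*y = (s - 7)*(s + 6*y)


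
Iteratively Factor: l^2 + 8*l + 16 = (l + 4)*(l + 4)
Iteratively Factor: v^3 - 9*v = (v + 3)*(v^2 - 3*v) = (v - 3)*(v + 3)*(v)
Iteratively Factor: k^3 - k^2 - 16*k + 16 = (k + 4)*(k^2 - 5*k + 4) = (k - 1)*(k + 4)*(k - 4)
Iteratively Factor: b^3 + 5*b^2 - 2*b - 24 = (b - 2)*(b^2 + 7*b + 12) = (b - 2)*(b + 3)*(b + 4)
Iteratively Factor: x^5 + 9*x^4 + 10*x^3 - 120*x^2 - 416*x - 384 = (x + 2)*(x^4 + 7*x^3 - 4*x^2 - 112*x - 192) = (x - 4)*(x + 2)*(x^3 + 11*x^2 + 40*x + 48) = (x - 4)*(x + 2)*(x + 3)*(x^2 + 8*x + 16) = (x - 4)*(x + 2)*(x + 3)*(x + 4)*(x + 4)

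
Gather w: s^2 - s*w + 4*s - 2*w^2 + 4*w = s^2 + 4*s - 2*w^2 + w*(4 - s)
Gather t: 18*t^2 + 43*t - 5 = 18*t^2 + 43*t - 5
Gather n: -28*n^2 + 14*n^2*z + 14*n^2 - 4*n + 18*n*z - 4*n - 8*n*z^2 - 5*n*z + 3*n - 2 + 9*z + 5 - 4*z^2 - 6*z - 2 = n^2*(14*z - 14) + n*(-8*z^2 + 13*z - 5) - 4*z^2 + 3*z + 1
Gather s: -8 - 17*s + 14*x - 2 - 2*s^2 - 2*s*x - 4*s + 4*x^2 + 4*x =-2*s^2 + s*(-2*x - 21) + 4*x^2 + 18*x - 10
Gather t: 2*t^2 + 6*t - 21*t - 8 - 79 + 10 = 2*t^2 - 15*t - 77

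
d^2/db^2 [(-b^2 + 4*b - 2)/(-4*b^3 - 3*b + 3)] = 2*(16*b^6 - 192*b^5 + 156*b^4 + 132*b^3 - 216*b^2 + 72*b - 9)/(64*b^9 + 144*b^7 - 144*b^6 + 108*b^5 - 216*b^4 + 135*b^3 - 81*b^2 + 81*b - 27)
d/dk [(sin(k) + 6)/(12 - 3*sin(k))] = 10*cos(k)/(3*(sin(k) - 4)^2)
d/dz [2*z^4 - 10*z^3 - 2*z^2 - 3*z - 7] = 8*z^3 - 30*z^2 - 4*z - 3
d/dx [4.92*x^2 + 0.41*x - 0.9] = 9.84*x + 0.41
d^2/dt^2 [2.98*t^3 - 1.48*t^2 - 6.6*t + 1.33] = 17.88*t - 2.96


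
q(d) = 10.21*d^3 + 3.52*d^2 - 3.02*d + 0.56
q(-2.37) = -108.43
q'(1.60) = 86.66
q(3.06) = 316.82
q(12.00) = 18114.08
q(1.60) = 46.56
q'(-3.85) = 423.89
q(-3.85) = -518.29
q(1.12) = 15.94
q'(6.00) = 1141.90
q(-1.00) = -3.11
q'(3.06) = 305.33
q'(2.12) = 149.57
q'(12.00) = 4492.18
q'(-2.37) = 152.34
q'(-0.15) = -3.39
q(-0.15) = 1.06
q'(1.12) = 43.29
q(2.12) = 107.26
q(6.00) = 2314.52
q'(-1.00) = 20.57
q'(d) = 30.63*d^2 + 7.04*d - 3.02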